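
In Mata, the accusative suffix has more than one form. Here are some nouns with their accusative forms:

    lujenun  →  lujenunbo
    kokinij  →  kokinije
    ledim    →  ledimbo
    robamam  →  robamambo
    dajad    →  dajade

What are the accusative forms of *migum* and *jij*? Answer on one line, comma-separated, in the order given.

migumbo, jije

The pattern is nasality of the final consonant: -bo when the stem ends in a nasal (*lujenun*, *ledim*, *robamam*); -e when the stem ends in a non-nasal consonant (*kokinij*, *dajad*).
*migum* — final consonant /m/ (a nasal) → -bo → *migumbo*.
*jij* — final consonant /j/ (non-nasal) → -e → *jije*.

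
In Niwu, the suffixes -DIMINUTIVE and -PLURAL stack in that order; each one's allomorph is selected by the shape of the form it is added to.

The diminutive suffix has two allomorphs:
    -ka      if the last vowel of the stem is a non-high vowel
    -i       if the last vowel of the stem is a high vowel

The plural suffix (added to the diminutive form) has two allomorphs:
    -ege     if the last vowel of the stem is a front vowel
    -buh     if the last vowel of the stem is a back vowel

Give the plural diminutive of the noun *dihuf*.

Since the last vowel of *dihuf* is /u/ (a high vowel), it takes -i, giving *dihufi*.
The last vowel of the diminutive form *dihufi* is /i/, which is a front vowel, so the plural suffix is -ege, giving *dihufiege*.

dihufiege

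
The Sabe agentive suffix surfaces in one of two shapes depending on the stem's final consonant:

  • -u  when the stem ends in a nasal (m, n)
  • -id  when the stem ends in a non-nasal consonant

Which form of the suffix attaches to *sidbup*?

-id

*sidbup* — final consonant /p/ (non-nasal) → -id.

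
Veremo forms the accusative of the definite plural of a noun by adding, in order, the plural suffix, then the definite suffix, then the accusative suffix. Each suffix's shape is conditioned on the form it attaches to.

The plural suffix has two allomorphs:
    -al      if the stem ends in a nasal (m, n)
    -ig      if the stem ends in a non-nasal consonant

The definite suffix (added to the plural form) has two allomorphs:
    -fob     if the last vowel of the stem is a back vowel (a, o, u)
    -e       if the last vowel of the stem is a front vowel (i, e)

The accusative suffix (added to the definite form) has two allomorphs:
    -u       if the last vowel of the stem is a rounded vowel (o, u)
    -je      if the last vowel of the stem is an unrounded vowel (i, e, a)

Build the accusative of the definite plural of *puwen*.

*puwen*: final consonant = /n/, a nasal → -al → *puwenal*.
The plural form *puwenal* — last vowel /a/ (a back vowel) → -fob → *puwenalfob*.
The last vowel of the definite form *puwenalfob* is /o/, which is a rounded vowel, so the accusative suffix is -u, giving *puwenalfobu*.

puwenalfobu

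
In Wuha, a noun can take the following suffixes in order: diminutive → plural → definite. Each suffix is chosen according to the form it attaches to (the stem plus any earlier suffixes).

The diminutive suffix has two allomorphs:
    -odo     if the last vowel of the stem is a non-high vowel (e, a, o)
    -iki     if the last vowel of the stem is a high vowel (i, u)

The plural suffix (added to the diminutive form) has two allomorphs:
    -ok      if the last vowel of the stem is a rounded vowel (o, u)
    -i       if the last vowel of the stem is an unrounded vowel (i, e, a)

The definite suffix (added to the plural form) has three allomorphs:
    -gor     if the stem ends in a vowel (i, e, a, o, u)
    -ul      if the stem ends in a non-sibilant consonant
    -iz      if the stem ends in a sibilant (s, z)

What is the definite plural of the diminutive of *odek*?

odekodookul

*odek* — last vowel /e/ (a non-high vowel) → -odo → *odekodo*.
The diminutive form *odekodo*: last vowel = /o/, a rounded vowel → -ok → *odekodook*.
The plural form *odekodook* — final sound /k/ (a non-sibilant consonant) → -ul → *odekodookul*.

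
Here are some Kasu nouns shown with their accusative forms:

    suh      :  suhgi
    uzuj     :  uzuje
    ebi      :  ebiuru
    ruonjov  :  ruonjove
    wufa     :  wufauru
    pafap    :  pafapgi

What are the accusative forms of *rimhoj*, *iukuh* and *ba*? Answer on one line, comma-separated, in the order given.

Looking at the final sound of each stem: -gi when the stem ends in a voiceless consonant (*suh*, *pafap*); -e when the stem ends in a voiced consonant (*uzuj*, *ruonjov*); -uru when the stem ends in a vowel (*ebi*, *wufa*).
The final sound of *rimhoj* is /j/, which is a voiced consonant, so the suffix is -e, giving *rimhoje*.
*iukuh* — final sound /h/ (a voiceless consonant) → -gi → *iukuhgi*.
Since the final sound of *ba* is /a/ (a vowel), it takes -uru, giving *bauru*.

rimhoje, iukuhgi, bauru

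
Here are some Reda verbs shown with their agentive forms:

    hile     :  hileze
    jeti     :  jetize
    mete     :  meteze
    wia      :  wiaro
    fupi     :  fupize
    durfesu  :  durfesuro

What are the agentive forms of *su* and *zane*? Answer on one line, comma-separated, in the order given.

The pattern is front/back vowel harmony: -ze when the last vowel of the stem is a front vowel (*hile*, *jeti*, *mete*, *fupi*); -ro when the last vowel of the stem is a back vowel (*wia*, *durfesu*).
*su* — last vowel /u/ (a back vowel) → -ro → *suro*.
*zane* — last vowel /e/ (a front vowel) → -ze → *zaneze*.

suro, zaneze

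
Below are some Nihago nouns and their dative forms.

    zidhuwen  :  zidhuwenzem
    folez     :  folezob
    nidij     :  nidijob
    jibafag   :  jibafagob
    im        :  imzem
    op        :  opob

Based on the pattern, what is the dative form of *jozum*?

The suffix is conditioned by the final consonant: -zem when the stem ends in a nasal (*zidhuwen*, *im*); -ob when the stem ends in a non-nasal consonant (*folez*, *nidij*, *jibafag*, *op*).
*jozum*: final consonant = /m/, a nasal → -zem → *jozumzem*.

jozumzem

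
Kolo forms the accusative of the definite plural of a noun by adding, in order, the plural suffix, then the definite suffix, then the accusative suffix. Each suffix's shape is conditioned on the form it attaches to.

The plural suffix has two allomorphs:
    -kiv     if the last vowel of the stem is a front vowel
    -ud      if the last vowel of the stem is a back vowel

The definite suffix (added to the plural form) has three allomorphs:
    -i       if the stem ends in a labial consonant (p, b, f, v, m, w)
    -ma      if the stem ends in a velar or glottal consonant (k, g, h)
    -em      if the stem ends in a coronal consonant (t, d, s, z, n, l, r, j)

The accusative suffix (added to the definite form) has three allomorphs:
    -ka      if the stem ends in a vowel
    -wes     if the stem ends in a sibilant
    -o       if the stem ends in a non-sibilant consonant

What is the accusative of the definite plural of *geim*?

The last vowel of *geim* is /i/, which is a front vowel, so the plural suffix is -kiv, giving *geimkiv*.
The final consonant of the plural form *geimkiv* is /v/, which is labial, so the definite suffix is -i, giving *geimkivi*.
The final sound of the definite form *geimkivi* is /i/, which is a vowel, so the accusative suffix is -ka, giving *geimkivika*.

geimkivika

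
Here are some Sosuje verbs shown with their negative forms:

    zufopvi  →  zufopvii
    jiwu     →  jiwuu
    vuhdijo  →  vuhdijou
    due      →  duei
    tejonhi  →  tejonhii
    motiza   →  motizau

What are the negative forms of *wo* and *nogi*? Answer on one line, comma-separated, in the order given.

The pattern is front/back vowel harmony: -i when the last vowel of the stem is a front vowel (*zufopvi*, *due*, *tejonhi*); -u when the last vowel of the stem is a back vowel (*jiwu*, *vuhdijo*, *motiza*).
*wo*: last vowel = /o/, a back vowel → -u → *wou*.
Since the last vowel of *nogi* is /i/ (a front vowel), it takes -i, giving *nogii*.

wou, nogii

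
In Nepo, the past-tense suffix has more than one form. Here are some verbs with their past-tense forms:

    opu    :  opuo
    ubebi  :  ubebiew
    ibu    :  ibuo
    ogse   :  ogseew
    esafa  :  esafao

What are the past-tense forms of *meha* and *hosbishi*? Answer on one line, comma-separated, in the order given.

mehao, hosbishiew

The pattern is front/back vowel harmony: -ew when the last vowel of the stem is a front vowel (*ubebi*, *ogse*); -o when the last vowel of the stem is a back vowel (*opu*, *ibu*, *esafa*).
Since the last vowel of *meha* is /a/ (a back vowel), it takes -o, giving *mehao*.
The last vowel of *hosbishi* is /i/, which is a front vowel, so the suffix is -ew, giving *hosbishiew*.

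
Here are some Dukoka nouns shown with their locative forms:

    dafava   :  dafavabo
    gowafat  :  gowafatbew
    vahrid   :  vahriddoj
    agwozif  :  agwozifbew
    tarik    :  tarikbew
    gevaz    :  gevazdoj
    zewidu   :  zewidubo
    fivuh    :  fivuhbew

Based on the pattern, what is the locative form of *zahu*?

zahubo

The alternation tracks the final sound of the stem — -bew when the stem ends in a voiceless consonant (*gowafat*, *agwozif*, *tarik*, *fivuh*); -doj when the stem ends in a voiced consonant (*vahrid*, *gevaz*); -bo when the stem ends in a vowel (*dafava*, *zewidu*).
*zahu* — final sound /u/ (a vowel) → -bo → *zahubo*.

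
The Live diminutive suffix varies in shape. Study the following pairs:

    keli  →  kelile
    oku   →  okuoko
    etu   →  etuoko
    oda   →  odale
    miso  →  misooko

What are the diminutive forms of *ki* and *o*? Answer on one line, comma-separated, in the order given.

Looking at the last vowel of each stem: -oko when the last vowel of the stem is a rounded vowel (*oku*, *etu*, *miso*); -le when the last vowel of the stem is an unrounded vowel (*keli*, *oda*).
Since the last vowel of *ki* is /i/ (an unrounded vowel), it takes -le, giving *kile*.
*o* — last vowel /o/ (a rounded vowel) → -oko → *ooko*.

kile, ooko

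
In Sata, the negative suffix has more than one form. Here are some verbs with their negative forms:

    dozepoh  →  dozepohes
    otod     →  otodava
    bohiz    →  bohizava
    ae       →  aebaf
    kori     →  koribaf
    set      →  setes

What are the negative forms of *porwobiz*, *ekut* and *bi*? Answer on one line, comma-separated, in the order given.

porwobizava, ekutes, bibaf

The alternation tracks the final sound of the stem — -es when the stem ends in a voiceless consonant (*dozepoh*, *set*); -ava when the stem ends in a voiced consonant (*otod*, *bohiz*); -baf when the stem ends in a vowel (*ae*, *kori*).
Since the final sound of *porwobiz* is /z/ (a voiced consonant), it takes -ava, giving *porwobizava*.
*ekut* — final sound /t/ (a voiceless consonant) → -es → *ekutes*.
*bi* — final sound /i/ (a vowel) → -baf → *bibaf*.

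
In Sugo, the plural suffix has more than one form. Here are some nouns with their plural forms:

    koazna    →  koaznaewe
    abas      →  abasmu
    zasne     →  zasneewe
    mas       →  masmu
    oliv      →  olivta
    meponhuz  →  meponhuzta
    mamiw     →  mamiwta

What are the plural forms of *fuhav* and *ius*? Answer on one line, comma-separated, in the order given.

Looking at the final sound of each stem: -mu when the stem ends in a voiceless consonant (*abas*, *mas*); -ta when the stem ends in a voiced consonant (*oliv*, *meponhuz*, *mamiw*); -ewe when the stem ends in a vowel (*koazna*, *zasne*).
The final sound of *fuhav* is /v/, which is a voiced consonant, so the suffix is -ta, giving *fuhavta*.
*ius*: final sound = /s/, a voiceless consonant → -mu → *iusmu*.

fuhavta, iusmu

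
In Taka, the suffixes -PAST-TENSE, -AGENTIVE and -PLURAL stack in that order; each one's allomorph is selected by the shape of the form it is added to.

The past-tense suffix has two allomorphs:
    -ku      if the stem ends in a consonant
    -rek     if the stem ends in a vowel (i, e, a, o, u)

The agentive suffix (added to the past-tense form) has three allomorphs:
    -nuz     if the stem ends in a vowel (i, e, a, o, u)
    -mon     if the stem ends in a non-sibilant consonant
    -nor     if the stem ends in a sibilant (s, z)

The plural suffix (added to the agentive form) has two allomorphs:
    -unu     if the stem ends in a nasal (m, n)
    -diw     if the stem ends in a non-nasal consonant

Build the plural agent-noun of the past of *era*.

erarekmonunu

*era* — final sound /a/ (a vowel) → -rek → *erarek*.
The past-tense form *erarek*: final sound = /k/, a non-sibilant consonant → -mon → *erarekmon*.
The agentive form *erarekmon* — final consonant /n/ (a nasal) → -unu → *erarekmonunu*.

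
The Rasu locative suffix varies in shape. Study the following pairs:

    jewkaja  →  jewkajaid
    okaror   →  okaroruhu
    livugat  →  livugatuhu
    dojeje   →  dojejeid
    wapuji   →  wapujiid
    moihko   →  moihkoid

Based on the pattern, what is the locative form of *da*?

The suffix is conditioned by the final sound: -uhu when the stem ends in a consonant (*okaror*, *livugat*); -id when the stem ends in a vowel (*jewkaja*, *dojeje*, *wapuji*, *moihko*).
*da* — final sound /a/ (a vowel) → -id → *daid*.

daid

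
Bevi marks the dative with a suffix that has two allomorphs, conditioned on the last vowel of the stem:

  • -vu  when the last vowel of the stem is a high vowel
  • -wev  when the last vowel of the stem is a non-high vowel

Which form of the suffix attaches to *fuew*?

-wev

Since the last vowel of *fuew* is /e/ (a non-high vowel), it takes -wev.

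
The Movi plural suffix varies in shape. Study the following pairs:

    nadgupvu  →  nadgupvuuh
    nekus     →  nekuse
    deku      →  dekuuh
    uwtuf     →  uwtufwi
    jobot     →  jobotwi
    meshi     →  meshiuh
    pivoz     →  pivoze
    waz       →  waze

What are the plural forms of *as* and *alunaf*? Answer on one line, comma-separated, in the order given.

ase, alunafwi

The suffix is conditioned by the final sound: -e when the stem ends in a sibilant (*nekus*, *pivoz*, *waz*); -wi when the stem ends in a non-sibilant consonant (*uwtuf*, *jobot*); -uh when the stem ends in a vowel (*nadgupvu*, *deku*, *meshi*).
The final sound of *as* is /s/, which is a sibilant, so the suffix is -e, giving *ase*.
*alunaf*: final sound = /f/, a non-sibilant consonant → -wi → *alunafwi*.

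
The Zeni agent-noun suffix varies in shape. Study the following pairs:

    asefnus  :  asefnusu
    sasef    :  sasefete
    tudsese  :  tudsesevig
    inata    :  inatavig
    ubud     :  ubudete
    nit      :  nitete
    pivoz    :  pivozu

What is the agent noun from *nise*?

The pattern is sibilance of the final sound: -u when the stem ends in a sibilant (*asefnus*, *pivoz*); -ete when the stem ends in a non-sibilant consonant (*sasef*, *ubud*, *nit*); -vig when the stem ends in a vowel (*tudsese*, *inata*).
The final sound of *nise* is /e/, which is a vowel, so the suffix is -vig, giving *nisevig*.

nisevig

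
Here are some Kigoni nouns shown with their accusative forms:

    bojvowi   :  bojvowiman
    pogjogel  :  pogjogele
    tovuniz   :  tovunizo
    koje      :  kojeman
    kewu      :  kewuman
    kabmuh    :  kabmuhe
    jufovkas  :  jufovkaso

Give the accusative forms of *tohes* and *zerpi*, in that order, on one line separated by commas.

The alternation tracks the final sound of the stem — -o when the stem ends in a sibilant (*tovuniz*, *jufovkas*); -e when the stem ends in a non-sibilant consonant (*pogjogel*, *kabmuh*); -man when the stem ends in a vowel (*bojvowi*, *koje*, *kewu*).
Since the final sound of *tohes* is /s/ (a sibilant), it takes -o, giving *toheso*.
*zerpi* — final sound /i/ (a vowel) → -man → *zerpiman*.

toheso, zerpiman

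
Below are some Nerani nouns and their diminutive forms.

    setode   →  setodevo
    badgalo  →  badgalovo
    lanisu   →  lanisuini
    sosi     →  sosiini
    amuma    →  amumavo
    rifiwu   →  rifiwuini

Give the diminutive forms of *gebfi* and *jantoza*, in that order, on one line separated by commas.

Looking at the last vowel of each stem: -ini when the last vowel of the stem is a high vowel (*lanisu*, *sosi*, *rifiwu*); -vo when the last vowel of the stem is a non-high vowel (*setode*, *badgalo*, *amuma*).
*gebfi*: last vowel = /i/, a high vowel → -ini → *gebfiini*.
*jantoza* — last vowel /a/ (a non-high vowel) → -vo → *jantozavo*.

gebfiini, jantozavo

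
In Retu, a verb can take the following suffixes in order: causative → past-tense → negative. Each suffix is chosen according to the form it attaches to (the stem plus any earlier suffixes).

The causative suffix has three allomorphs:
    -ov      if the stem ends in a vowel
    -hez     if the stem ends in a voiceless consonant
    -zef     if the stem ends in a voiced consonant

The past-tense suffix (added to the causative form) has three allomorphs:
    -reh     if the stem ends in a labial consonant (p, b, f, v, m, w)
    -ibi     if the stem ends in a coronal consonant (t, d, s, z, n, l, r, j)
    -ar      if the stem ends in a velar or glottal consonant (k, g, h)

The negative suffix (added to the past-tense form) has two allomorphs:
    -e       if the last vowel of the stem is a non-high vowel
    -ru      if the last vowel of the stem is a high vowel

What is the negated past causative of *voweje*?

*voweje*: final sound = /e/, a vowel → -ov → *vowejeov*.
The causative form *vowejeov* — final consonant /v/ (labial) → -reh → *vowejeovreh*.
The past-tense form *vowejeovreh*: last vowel = /e/, a non-high vowel → -e → *vowejeovrehe*.

vowejeovrehe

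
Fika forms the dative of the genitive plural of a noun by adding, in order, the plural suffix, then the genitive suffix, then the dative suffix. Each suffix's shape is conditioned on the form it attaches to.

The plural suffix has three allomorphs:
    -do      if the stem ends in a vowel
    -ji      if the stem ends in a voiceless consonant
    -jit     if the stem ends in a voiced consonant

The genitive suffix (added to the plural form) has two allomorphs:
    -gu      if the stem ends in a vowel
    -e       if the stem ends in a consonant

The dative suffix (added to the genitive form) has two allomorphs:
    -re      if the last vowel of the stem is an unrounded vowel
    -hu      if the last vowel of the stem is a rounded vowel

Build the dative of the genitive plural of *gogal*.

gogaljitere

Since the final sound of *gogal* is /l/ (a voiced consonant), it takes -jit, giving *gogaljit*.
The plural form *gogaljit*: final sound = /t/, a consonant → -e → *gogaljite*.
The genitive form *gogaljite* — last vowel /e/ (an unrounded vowel) → -re → *gogaljitere*.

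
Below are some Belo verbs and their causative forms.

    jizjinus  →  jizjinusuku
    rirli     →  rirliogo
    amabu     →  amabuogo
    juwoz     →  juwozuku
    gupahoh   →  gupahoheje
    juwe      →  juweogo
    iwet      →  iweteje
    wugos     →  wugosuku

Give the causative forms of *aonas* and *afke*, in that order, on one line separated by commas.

The alternation tracks the final sound of the stem — -uku when the stem ends in a sibilant (*jizjinus*, *juwoz*, *wugos*); -eje when the stem ends in a non-sibilant consonant (*gupahoh*, *iwet*); -ogo when the stem ends in a vowel (*rirli*, *amabu*, *juwe*).
*aonas*: final sound = /s/, a sibilant → -uku → *aonasuku*.
*afke* — final sound /e/ (a vowel) → -ogo → *afkeogo*.

aonasuku, afkeogo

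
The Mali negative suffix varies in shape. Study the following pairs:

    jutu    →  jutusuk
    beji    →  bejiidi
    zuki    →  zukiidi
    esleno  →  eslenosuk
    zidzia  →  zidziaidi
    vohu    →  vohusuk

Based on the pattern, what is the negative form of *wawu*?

The suffix is conditioned by the last vowel: -suk when the last vowel of the stem is a rounded vowel (*jutu*, *esleno*, *vohu*); -idi when the last vowel of the stem is an unrounded vowel (*beji*, *zuki*, *zidzia*).
*wawu*: last vowel = /u/, a rounded vowel → -suk → *wawusuk*.

wawusuk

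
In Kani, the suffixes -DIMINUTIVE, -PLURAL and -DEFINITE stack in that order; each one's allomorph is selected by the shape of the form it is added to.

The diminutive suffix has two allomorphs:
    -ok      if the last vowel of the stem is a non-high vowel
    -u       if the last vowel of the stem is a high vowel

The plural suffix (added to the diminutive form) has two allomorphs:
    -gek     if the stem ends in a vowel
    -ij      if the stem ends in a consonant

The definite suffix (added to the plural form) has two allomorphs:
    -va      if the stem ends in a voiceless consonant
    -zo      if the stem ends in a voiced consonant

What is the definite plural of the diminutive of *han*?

Since the last vowel of *han* is /a/ (a non-high vowel), it takes -ok, giving *hanok*.
Since the final sound of the diminutive form *hanok* is /k/ (a consonant), it takes -ij, giving *hanokij*.
The plural form *hanokij* — final consonant /j/ (voiced) → -zo → *hanokijzo*.

hanokijzo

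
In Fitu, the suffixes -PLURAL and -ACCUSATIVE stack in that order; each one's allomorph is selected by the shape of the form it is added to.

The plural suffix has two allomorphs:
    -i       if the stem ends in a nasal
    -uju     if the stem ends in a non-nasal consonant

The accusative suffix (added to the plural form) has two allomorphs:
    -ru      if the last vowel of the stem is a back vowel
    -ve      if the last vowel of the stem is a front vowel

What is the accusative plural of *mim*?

mimive

*mim* — final consonant /m/ (a nasal) → -i → *mimi*.
The last vowel of the plural form *mimi* is /i/, which is a front vowel, so the accusative suffix is -ve, giving *mimive*.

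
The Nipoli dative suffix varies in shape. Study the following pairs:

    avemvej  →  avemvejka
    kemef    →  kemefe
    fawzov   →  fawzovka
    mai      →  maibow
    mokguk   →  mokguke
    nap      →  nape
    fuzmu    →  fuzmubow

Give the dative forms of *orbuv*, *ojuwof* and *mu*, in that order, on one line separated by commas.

orbuvka, ojuwofe, mubow

The alternation tracks the final sound of the stem — -e when the stem ends in a voiceless consonant (*kemef*, *mokguk*, *nap*); -ka when the stem ends in a voiced consonant (*avemvej*, *fawzov*); -bow when the stem ends in a vowel (*mai*, *fuzmu*).
The final sound of *orbuv* is /v/, which is a voiced consonant, so the suffix is -ka, giving *orbuvka*.
*ojuwof* — final sound /f/ (a voiceless consonant) → -e → *ojuwofe*.
*mu*: final sound = /u/, a vowel → -bow → *mubow*.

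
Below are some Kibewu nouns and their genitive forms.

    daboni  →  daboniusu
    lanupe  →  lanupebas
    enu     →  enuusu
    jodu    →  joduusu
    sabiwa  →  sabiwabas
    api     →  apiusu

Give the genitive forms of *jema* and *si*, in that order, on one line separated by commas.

Looking at the last vowel of each stem: -usu when the last vowel of the stem is a high vowel (*daboni*, *enu*, *jodu*, *api*); -bas when the last vowel of the stem is a non-high vowel (*lanupe*, *sabiwa*).
*jema*: last vowel = /a/, a non-high vowel → -bas → *jemabas*.
The last vowel of *si* is /i/, which is a high vowel, so the suffix is -usu, giving *siusu*.

jemabas, siusu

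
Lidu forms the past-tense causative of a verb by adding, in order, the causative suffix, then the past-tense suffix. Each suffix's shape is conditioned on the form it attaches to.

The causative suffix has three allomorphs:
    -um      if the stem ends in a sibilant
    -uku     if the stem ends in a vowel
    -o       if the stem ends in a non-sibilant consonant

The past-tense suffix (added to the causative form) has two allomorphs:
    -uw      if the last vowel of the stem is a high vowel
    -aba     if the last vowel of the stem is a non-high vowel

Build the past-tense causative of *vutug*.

vutugoaba

*vutug*: final sound = /g/, a non-sibilant consonant → -o → *vutugo*.
Since the last vowel of the causative form *vutugo* is /o/ (a non-high vowel), it takes -aba, giving *vutugoaba*.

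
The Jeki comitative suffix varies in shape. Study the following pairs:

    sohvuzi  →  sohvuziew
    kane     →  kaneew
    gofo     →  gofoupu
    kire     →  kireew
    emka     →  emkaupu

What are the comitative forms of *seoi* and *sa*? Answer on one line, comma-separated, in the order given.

seoiew, saupu

Looking at the last vowel of each stem: -ew when the last vowel of the stem is a front vowel (*sohvuzi*, *kane*, *kire*); -upu when the last vowel of the stem is a back vowel (*gofo*, *emka*).
The last vowel of *seoi* is /i/, which is a front vowel, so the suffix is -ew, giving *seoiew*.
*sa* — last vowel /a/ (a back vowel) → -upu → *saupu*.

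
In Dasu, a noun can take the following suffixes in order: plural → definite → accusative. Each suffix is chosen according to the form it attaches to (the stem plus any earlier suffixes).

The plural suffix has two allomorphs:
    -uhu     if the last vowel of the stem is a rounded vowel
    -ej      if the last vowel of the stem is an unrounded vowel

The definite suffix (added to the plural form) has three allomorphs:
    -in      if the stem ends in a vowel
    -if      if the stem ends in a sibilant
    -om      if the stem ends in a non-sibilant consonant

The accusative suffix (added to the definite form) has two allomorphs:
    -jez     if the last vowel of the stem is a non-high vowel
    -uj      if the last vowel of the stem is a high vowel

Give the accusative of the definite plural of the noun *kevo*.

kevouhuinuj

*kevo*: last vowel = /o/, a rounded vowel → -uhu → *kevouhu*.
The plural form *kevouhu* — final sound /u/ (a vowel) → -in → *kevouhuin*.
The last vowel of the definite form *kevouhuin* is /i/, which is a high vowel, so the accusative suffix is -uj, giving *kevouhuinuj*.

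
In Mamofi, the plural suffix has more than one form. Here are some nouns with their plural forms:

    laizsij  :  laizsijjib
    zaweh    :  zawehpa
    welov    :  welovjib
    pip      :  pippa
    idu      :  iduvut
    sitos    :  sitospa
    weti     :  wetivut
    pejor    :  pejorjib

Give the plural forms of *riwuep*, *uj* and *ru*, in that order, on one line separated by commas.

riwueppa, ujjib, ruvut

The alternation tracks the final sound of the stem — -pa when the stem ends in a voiceless consonant (*zaweh*, *pip*, *sitos*); -jib when the stem ends in a voiced consonant (*laizsij*, *welov*, *pejor*); -vut when the stem ends in a vowel (*idu*, *weti*).
*riwuep*: final sound = /p/, a voiceless consonant → -pa → *riwueppa*.
Since the final sound of *uj* is /j/ (a voiced consonant), it takes -jib, giving *ujjib*.
*ru*: final sound = /u/, a vowel → -vut → *ruvut*.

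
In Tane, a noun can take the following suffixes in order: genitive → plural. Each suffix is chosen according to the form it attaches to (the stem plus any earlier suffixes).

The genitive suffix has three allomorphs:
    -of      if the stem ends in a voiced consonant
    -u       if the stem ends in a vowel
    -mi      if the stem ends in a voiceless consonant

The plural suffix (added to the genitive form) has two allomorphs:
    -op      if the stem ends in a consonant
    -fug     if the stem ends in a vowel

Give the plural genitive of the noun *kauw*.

kauwofop

Since the final sound of *kauw* is /w/ (a voiced consonant), it takes -of, giving *kauwof*.
The genitive form *kauwof* — final sound /f/ (a consonant) → -op → *kauwofop*.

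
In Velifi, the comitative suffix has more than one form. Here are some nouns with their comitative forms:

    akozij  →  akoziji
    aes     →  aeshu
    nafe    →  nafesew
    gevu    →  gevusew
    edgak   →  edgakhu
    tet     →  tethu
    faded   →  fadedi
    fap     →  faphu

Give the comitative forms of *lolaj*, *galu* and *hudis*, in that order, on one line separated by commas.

lolaji, galusew, hudishu

The pattern is voicing of the final sound: -hu when the stem ends in a voiceless consonant (*aes*, *edgak*, *tet*, *fap*); -i when the stem ends in a voiced consonant (*akozij*, *faded*); -sew when the stem ends in a vowel (*nafe*, *gevu*).
*lolaj* — final sound /j/ (a voiced consonant) → -i → *lolaji*.
*galu*: final sound = /u/, a vowel → -sew → *galusew*.
*hudis*: final sound = /s/, a voiceless consonant → -hu → *hudishu*.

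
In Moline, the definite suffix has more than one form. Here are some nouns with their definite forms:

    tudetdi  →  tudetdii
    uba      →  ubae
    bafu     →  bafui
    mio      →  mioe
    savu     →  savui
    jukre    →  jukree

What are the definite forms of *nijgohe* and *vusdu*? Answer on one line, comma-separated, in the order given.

The alternation tracks the last vowel of the stem — -i when the last vowel of the stem is a high vowel (*tudetdi*, *bafu*, *savu*); -e when the last vowel of the stem is a non-high vowel (*uba*, *mio*, *jukre*).
Since the last vowel of *nijgohe* is /e/ (a non-high vowel), it takes -e, giving *nijgohee*.
*vusdu* — last vowel /u/ (a high vowel) → -i → *vusdui*.

nijgohee, vusdui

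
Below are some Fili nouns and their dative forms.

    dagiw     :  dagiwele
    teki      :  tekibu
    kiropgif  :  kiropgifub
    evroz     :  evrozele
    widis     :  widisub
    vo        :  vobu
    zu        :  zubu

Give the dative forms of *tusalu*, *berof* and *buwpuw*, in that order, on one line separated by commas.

The suffix is conditioned by the final sound: -ub when the stem ends in a voiceless consonant (*kiropgif*, *widis*); -ele when the stem ends in a voiced consonant (*dagiw*, *evroz*); -bu when the stem ends in a vowel (*teki*, *vo*, *zu*).
*tusalu* — final sound /u/ (a vowel) → -bu → *tusalubu*.
*berof*: final sound = /f/, a voiceless consonant → -ub → *berofub*.
Since the final sound of *buwpuw* is /w/ (a voiced consonant), it takes -ele, giving *buwpuwele*.

tusalubu, berofub, buwpuwele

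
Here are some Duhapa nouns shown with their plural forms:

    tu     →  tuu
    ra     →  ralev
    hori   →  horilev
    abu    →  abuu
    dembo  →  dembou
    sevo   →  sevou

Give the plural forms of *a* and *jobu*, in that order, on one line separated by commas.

Looking at the last vowel of each stem: -u when the last vowel of the stem is a rounded vowel (*tu*, *abu*, *dembo*, *sevo*); -lev when the last vowel of the stem is an unrounded vowel (*ra*, *hori*).
*a* — last vowel /a/ (an unrounded vowel) → -lev → *alev*.
Since the last vowel of *jobu* is /u/ (a rounded vowel), it takes -u, giving *jobuu*.

alev, jobuu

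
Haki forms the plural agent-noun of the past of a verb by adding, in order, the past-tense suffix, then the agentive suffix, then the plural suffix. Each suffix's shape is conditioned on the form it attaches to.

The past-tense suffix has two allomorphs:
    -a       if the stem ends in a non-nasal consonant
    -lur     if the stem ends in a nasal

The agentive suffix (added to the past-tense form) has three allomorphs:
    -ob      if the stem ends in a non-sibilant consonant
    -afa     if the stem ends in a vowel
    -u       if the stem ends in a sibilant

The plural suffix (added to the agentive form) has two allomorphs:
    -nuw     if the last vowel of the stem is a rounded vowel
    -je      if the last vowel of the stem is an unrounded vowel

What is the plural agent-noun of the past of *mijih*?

*mijih*: final consonant = /h/, non-nasal → -a → *mijiha*.
The final sound of the past-tense form *mijiha* is /a/, which is a vowel, so the agentive suffix is -afa, giving *mijihaafa*.
The last vowel of the agentive form *mijihaafa* is /a/, which is an unrounded vowel, so the plural suffix is -je, giving *mijihaafaje*.

mijihaafaje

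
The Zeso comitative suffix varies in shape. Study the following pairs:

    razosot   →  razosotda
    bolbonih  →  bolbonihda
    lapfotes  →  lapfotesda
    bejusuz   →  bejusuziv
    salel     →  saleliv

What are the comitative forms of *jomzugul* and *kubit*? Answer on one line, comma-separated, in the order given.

jomzuguliv, kubitda

The alternation tracks the final consonant of the stem — -da when the stem ends in a voiceless consonant (*razosot*, *bolbonih*, *lapfotes*); -iv when the stem ends in a voiced consonant (*bejusuz*, *salel*).
Since the final consonant of *jomzugul* is /l/ (voiced), it takes -iv, giving *jomzuguliv*.
*kubit*: final consonant = /t/, voiceless → -da → *kubitda*.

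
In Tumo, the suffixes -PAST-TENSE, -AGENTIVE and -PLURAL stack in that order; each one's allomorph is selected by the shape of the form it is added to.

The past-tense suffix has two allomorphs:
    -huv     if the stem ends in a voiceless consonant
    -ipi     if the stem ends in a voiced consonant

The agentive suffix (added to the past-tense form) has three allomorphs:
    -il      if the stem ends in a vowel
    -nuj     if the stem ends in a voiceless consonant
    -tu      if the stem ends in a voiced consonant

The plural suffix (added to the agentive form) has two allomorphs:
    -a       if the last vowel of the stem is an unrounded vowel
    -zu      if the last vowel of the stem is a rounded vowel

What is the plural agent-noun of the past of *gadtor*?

gadtoripiila

*gadtor* — final consonant /r/ (voiced) → -ipi → *gadtoripi*.
Since the final sound of the past-tense form *gadtoripi* is /i/ (a vowel), it takes -il, giving *gadtoripiil*.
The agentive form *gadtoripiil* — last vowel /i/ (an unrounded vowel) → -a → *gadtoripiila*.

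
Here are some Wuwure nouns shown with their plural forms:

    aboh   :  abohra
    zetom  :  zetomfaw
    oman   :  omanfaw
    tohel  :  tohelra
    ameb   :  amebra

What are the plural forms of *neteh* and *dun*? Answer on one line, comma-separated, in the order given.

The alternation tracks the final consonant of the stem — -faw when the stem ends in a nasal (*zetom*, *oman*); -ra when the stem ends in a non-nasal consonant (*aboh*, *tohel*, *ameb*).
*neteh*: final consonant = /h/, non-nasal → -ra → *netehra*.
The final consonant of *dun* is /n/, which is a nasal, so the suffix is -faw, giving *dunfaw*.

netehra, dunfaw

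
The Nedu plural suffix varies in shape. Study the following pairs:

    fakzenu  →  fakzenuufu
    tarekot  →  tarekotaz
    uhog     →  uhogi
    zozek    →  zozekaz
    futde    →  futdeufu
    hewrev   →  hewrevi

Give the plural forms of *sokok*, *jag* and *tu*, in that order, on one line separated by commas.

The pattern is voicing of the final sound: -az when the stem ends in a voiceless consonant (*tarekot*, *zozek*); -i when the stem ends in a voiced consonant (*uhog*, *hewrev*); -ufu when the stem ends in a vowel (*fakzenu*, *futde*).
*sokok* — final sound /k/ (a voiceless consonant) → -az → *sokokaz*.
Since the final sound of *jag* is /g/ (a voiced consonant), it takes -i, giving *jagi*.
Since the final sound of *tu* is /u/ (a vowel), it takes -ufu, giving *tuufu*.

sokokaz, jagi, tuufu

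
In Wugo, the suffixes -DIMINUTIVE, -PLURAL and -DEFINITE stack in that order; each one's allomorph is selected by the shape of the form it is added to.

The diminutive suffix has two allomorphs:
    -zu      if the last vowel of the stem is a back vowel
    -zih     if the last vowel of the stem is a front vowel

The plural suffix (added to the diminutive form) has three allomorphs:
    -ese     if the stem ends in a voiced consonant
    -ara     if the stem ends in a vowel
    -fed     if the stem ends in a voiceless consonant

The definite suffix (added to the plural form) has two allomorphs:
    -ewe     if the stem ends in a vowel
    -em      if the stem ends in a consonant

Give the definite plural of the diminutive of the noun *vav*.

vavzuaraewe

Since the last vowel of *vav* is /a/ (a back vowel), it takes -zu, giving *vavzu*.
The diminutive form *vavzu*: final sound = /u/, a vowel → -ara → *vavzuara*.
The plural form *vavzuara* — final sound /a/ (a vowel) → -ewe → *vavzuaraewe*.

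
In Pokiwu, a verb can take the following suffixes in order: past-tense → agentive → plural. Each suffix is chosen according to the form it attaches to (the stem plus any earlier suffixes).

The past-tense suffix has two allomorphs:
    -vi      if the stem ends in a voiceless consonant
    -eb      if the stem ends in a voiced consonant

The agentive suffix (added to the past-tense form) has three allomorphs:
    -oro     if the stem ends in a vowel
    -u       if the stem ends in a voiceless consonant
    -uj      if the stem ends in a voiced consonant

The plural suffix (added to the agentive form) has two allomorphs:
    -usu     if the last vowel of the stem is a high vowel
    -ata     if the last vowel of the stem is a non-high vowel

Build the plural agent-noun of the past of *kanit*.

Since the final consonant of *kanit* is /t/ (voiceless), it takes -vi, giving *kanitvi*.
The past-tense form *kanitvi*: final sound = /i/, a vowel → -oro → *kanitvioro*.
Since the last vowel of the agentive form *kanitvioro* is /o/ (a non-high vowel), it takes -ata, giving *kanitvioroata*.

kanitvioroata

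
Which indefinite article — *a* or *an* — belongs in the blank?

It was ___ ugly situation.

The indefinite article is chosen by the initial *sound* of the following word, not its spelling.
*ugly* begins with the sound /ʌ/ (u pronounced /ʌ/) — a vowel sound.
So the article is *an*: It was an ugly situation.

an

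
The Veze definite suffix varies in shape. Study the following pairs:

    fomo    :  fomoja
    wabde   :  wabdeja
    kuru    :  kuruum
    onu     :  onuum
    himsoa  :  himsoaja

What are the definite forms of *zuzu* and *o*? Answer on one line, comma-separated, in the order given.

The suffix is conditioned by the last vowel: -um when the last vowel of the stem is a high vowel (*kuru*, *onu*); -ja when the last vowel of the stem is a non-high vowel (*fomo*, *wabde*, *himsoa*).
*zuzu*: last vowel = /u/, a high vowel → -um → *zuzuum*.
The last vowel of *o* is /o/, which is a non-high vowel, so the suffix is -ja, giving *oja*.

zuzuum, oja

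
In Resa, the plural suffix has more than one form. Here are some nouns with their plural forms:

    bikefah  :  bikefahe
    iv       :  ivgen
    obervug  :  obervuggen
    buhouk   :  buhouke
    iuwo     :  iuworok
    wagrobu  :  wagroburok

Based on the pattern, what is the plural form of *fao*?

faorok

Looking at the final sound of each stem: -e when the stem ends in a voiceless consonant (*bikefah*, *buhouk*); -gen when the stem ends in a voiced consonant (*iv*, *obervug*); -rok when the stem ends in a vowel (*iuwo*, *wagrobu*).
Since the final sound of *fao* is /o/ (a vowel), it takes -rok, giving *faorok*.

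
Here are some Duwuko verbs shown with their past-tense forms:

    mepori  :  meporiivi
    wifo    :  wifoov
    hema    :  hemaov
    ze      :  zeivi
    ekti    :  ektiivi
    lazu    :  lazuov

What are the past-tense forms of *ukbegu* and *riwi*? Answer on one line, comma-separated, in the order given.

The suffix is conditioned by the last vowel: -ivi when the last vowel of the stem is a front vowel (*mepori*, *ze*, *ekti*); -ov when the last vowel of the stem is a back vowel (*wifo*, *hema*, *lazu*).
*ukbegu*: last vowel = /u/, a back vowel → -ov → *ukbeguov*.
The last vowel of *riwi* is /i/, which is a front vowel, so the suffix is -ivi, giving *riwiivi*.

ukbeguov, riwiivi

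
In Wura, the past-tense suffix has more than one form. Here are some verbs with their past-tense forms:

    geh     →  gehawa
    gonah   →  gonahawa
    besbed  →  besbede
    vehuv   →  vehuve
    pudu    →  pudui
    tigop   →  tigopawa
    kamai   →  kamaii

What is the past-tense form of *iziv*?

izive

The suffix is conditioned by the final sound: -awa when the stem ends in a voiceless consonant (*geh*, *gonah*, *tigop*); -e when the stem ends in a voiced consonant (*besbed*, *vehuv*); -i when the stem ends in a vowel (*pudu*, *kamai*).
*iziv* — final sound /v/ (a voiced consonant) → -e → *izive*.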